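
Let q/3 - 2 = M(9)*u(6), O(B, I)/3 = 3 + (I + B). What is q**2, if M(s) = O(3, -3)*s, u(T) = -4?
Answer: 933156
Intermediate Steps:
O(B, I) = 9 + 3*B + 3*I (O(B, I) = 3*(3 + (I + B)) = 3*(3 + (B + I)) = 3*(3 + B + I) = 9 + 3*B + 3*I)
M(s) = 9*s (M(s) = (9 + 3*3 + 3*(-3))*s = (9 + 9 - 9)*s = 9*s)
q = -966 (q = 6 + 3*((9*9)*(-4)) = 6 + 3*(81*(-4)) = 6 + 3*(-324) = 6 - 972 = -966)
q**2 = (-966)**2 = 933156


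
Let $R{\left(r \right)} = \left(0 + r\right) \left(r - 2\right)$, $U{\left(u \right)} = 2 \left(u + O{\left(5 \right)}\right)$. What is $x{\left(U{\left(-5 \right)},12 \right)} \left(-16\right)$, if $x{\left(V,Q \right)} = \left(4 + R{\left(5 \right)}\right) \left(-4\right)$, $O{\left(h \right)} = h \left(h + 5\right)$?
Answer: $1216$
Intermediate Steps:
$O{\left(h \right)} = h \left(5 + h\right)$
$U{\left(u \right)} = 100 + 2 u$ ($U{\left(u \right)} = 2 \left(u + 5 \left(5 + 5\right)\right) = 2 \left(u + 5 \cdot 10\right) = 2 \left(u + 50\right) = 2 \left(50 + u\right) = 100 + 2 u$)
$R{\left(r \right)} = r \left(-2 + r\right)$
$x{\left(V,Q \right)} = -76$ ($x{\left(V,Q \right)} = \left(4 + 5 \left(-2 + 5\right)\right) \left(-4\right) = \left(4 + 5 \cdot 3\right) \left(-4\right) = \left(4 + 15\right) \left(-4\right) = 19 \left(-4\right) = -76$)
$x{\left(U{\left(-5 \right)},12 \right)} \left(-16\right) = \left(-76\right) \left(-16\right) = 1216$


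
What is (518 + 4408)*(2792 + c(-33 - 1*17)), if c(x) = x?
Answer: 13507092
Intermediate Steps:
(518 + 4408)*(2792 + c(-33 - 1*17)) = (518 + 4408)*(2792 + (-33 - 1*17)) = 4926*(2792 + (-33 - 17)) = 4926*(2792 - 50) = 4926*2742 = 13507092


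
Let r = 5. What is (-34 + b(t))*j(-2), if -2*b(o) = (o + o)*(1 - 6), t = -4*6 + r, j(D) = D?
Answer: 258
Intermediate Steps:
t = -19 (t = -4*6 + 5 = -24 + 5 = -19)
b(o) = 5*o (b(o) = -(o + o)*(1 - 6)/2 = -2*o*(-5)/2 = -(-5)*o = 5*o)
(-34 + b(t))*j(-2) = (-34 + 5*(-19))*(-2) = (-34 - 95)*(-2) = -129*(-2) = 258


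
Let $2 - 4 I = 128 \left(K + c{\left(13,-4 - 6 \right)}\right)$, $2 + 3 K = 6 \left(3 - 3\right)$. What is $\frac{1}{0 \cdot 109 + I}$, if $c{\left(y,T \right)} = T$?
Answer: $\frac{6}{2051} \approx 0.0029254$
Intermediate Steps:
$K = - \frac{2}{3}$ ($K = - \frac{2}{3} + \frac{6 \left(3 - 3\right)}{3} = - \frac{2}{3} + \frac{6 \cdot 0}{3} = - \frac{2}{3} + \frac{1}{3} \cdot 0 = - \frac{2}{3} + 0 = - \frac{2}{3} \approx -0.66667$)
$I = \frac{2051}{6}$ ($I = \frac{1}{2} - \frac{128 \left(- \frac{2}{3} - 10\right)}{4} = \frac{1}{2} - \frac{128 \left(- \frac{32}{3}\right)}{4} = \frac{1}{2} - - \frac{1024}{3} = \frac{1}{2} + \frac{1024}{3} = \frac{2051}{6} \approx 341.83$)
$\frac{1}{0 \cdot 109 + I} = \frac{1}{0 \cdot 109 + \frac{2051}{6}} = \frac{1}{0 + \frac{2051}{6}} = \frac{1}{\frac{2051}{6}} = \frac{6}{2051}$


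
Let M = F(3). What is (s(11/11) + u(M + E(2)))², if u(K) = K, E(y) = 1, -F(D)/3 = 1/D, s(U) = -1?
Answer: 1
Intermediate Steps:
F(D) = -3/D
M = -1 (M = -3/3 = -3*⅓ = -1)
(s(11/11) + u(M + E(2)))² = (-1 + (-1 + 1))² = (-1 + 0)² = (-1)² = 1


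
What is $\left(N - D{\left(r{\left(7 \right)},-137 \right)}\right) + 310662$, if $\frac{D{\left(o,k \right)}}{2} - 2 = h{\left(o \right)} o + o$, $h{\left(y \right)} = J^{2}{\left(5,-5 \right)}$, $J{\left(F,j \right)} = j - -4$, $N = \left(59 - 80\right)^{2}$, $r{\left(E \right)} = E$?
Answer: $311071$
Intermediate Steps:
$N = 441$ ($N = \left(-21\right)^{2} = 441$)
$J{\left(F,j \right)} = 4 + j$ ($J{\left(F,j \right)} = j + 4 = 4 + j$)
$h{\left(y \right)} = 1$ ($h{\left(y \right)} = \left(4 - 5\right)^{2} = \left(-1\right)^{2} = 1$)
$D{\left(o,k \right)} = 4 + 4 o$ ($D{\left(o,k \right)} = 4 + 2 \left(1 o + o\right) = 4 + 2 \left(o + o\right) = 4 + 2 \cdot 2 o = 4 + 4 o$)
$\left(N - D{\left(r{\left(7 \right)},-137 \right)}\right) + 310662 = \left(441 - \left(4 + 4 \cdot 7\right)\right) + 310662 = \left(441 - \left(4 + 28\right)\right) + 310662 = \left(441 - 32\right) + 310662 = 409 + 310662 = 311071$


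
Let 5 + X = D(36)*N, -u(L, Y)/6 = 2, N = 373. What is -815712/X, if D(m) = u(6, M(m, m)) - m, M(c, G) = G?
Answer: 815712/17909 ≈ 45.548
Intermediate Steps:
u(L, Y) = -12 (u(L, Y) = -6*2 = -12)
D(m) = -12 - m
X = -17909 (X = -5 + (-12 - 1*36)*373 = -5 + (-12 - 36)*373 = -5 - 48*373 = -5 - 17904 = -17909)
-815712/X = -815712/(-17909) = -815712*(-1/17909) = 815712/17909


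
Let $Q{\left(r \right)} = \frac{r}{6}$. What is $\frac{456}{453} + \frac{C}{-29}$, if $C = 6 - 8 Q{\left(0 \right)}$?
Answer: $\frac{3502}{4379} \approx 0.79973$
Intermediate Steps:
$Q{\left(r \right)} = \frac{r}{6}$ ($Q{\left(r \right)} = r \frac{1}{6} = \frac{r}{6}$)
$C = 6$ ($C = 6 - 8 \cdot \frac{1}{6} \cdot 0 = 6 - 0 = 6 + 0 = 6$)
$\frac{456}{453} + \frac{C}{-29} = \frac{456}{453} + \frac{6}{-29} = 456 \cdot \frac{1}{453} + 6 \left(- \frac{1}{29}\right) = \frac{152}{151} - \frac{6}{29} = \frac{3502}{4379}$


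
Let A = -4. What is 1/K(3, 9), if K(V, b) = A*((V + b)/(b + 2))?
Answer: -11/48 ≈ -0.22917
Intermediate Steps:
K(V, b) = -4*(V + b)/(2 + b) (K(V, b) = -4*(V + b)/(b + 2) = -4*(V + b)/(2 + b))
1/K(3, 9) = 1/(4*(-1*3 - 1*9)/(2 + 9)) = 1/(4*(-3 - 9)/11) = 1/(4*(1/11)*(-12)) = 1/(-48/11) = -11/48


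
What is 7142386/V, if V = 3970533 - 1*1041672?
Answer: 7142386/2928861 ≈ 2.4386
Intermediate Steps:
V = 2928861 (V = 3970533 - 1041672 = 2928861)
7142386/V = 7142386/2928861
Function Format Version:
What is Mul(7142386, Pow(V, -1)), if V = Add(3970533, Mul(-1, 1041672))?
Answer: Rational(7142386, 2928861) ≈ 2.4386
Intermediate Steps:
V = 2928861 (V = Add(3970533, -1041672) = 2928861)
Mul(7142386, Pow(V, -1)) = Mul(7142386, Pow(2928861, -1)) = Mul(7142386, Rational(1, 2928861)) = Rational(7142386, 2928861)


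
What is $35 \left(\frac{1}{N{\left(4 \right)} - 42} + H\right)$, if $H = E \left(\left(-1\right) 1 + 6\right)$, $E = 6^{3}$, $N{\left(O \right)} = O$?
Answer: $\frac{1436365}{38} \approx 37799.0$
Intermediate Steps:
$E = 216$
$H = 1080$ ($H = 216 \left(\left(-1\right) 1 + 6\right) = 216 \left(-1 + 6\right) = 216 \cdot 5 = 1080$)
$35 \left(\frac{1}{N{\left(4 \right)} - 42} + H\right) = 35 \left(\frac{1}{4 - 42} + 1080\right) = 35 \left(\frac{1}{-38} + 1080\right) = 35 \left(- \frac{1}{38} + 1080\right) = 35 \cdot \frac{41039}{38} = \frac{1436365}{38}$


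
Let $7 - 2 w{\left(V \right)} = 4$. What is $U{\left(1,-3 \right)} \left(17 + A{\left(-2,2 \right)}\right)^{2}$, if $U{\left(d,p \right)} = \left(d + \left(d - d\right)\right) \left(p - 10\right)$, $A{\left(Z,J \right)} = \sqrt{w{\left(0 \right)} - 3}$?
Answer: $- \frac{7475}{2} - 221 i \sqrt{6} \approx -3737.5 - 541.34 i$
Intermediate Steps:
$w{\left(V \right)} = \frac{3}{2}$ ($w{\left(V \right)} = \frac{7}{2} - 2 = \frac{3}{2}$)
$A{\left(Z,J \right)} = \frac{i \sqrt{6}}{2}$ ($A{\left(Z,J \right)} = \sqrt{\frac{3}{2} - 3} = \sqrt{- \frac{3}{2}} = \frac{i \sqrt{6}}{2}$)
$U{\left(d,p \right)} = d \left(-10 + p\right)$ ($U{\left(d,p \right)} = \left(d + 0\right) \left(-10 + p\right) = d \left(-10 + p\right)$)
$U{\left(1,-3 \right)} \left(17 + A{\left(-2,2 \right)}\right)^{2} = 1 \left(-10 - 3\right) \left(17 + \frac{i \sqrt{6}}{2}\right)^{2} = 1 \left(-13\right) \left(17 + \frac{i \sqrt{6}}{2}\right)^{2} = - 13 \left(17 + \frac{i \sqrt{6}}{2}\right)^{2}$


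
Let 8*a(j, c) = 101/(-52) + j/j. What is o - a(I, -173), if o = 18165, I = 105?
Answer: 7556689/416 ≈ 18165.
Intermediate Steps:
a(j, c) = -49/416 (a(j, c) = (101/(-52) + j/j)/8 = (101*(-1/52) + 1)/8 = (-101/52 + 1)/8 = (⅛)*(-49/52) = -49/416)
o - a(I, -173) = 18165 - 1*(-49/416) = 18165 + 49/416 = 7556689/416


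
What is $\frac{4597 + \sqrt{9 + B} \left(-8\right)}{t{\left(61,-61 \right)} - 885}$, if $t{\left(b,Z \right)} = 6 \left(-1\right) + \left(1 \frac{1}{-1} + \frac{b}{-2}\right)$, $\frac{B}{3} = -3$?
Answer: $- \frac{9194}{1845} \approx -4.9832$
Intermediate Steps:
$B = -9$ ($B = 3 \left(-3\right) = -9$)
$t{\left(b,Z \right)} = -7 - \frac{b}{2}$ ($t{\left(b,Z \right)} = -6 + \left(1 \left(-1\right) + b \left(- \frac{1}{2}\right)\right) = -6 - \left(1 + \frac{b}{2}\right) = -7 - \frac{b}{2}$)
$\frac{4597 + \sqrt{9 + B} \left(-8\right)}{t{\left(61,-61 \right)} - 885} = \frac{4597 + \sqrt{9 - 9} \left(-8\right)}{\left(-7 - \frac{61}{2}\right) - 885} = \frac{4597 + \sqrt{0} \left(-8\right)}{\left(-7 - \frac{61}{2}\right) - 885} = \frac{4597 + 0 \left(-8\right)}{- \frac{75}{2} - 885} = \frac{4597 + 0}{- \frac{1845}{2}} = 4597 \left(- \frac{2}{1845}\right) = - \frac{9194}{1845}$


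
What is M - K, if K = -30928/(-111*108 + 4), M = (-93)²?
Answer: 6476168/749 ≈ 8646.4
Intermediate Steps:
M = 8649
K = 1933/749 (K = -30928/(-11988 + 4) = -30928/(-11984) = -30928*(-1/11984) = 1933/749 ≈ 2.5808)
M - K = 8649 - 1*1933/749 = 8649 - 1933/749 = 6476168/749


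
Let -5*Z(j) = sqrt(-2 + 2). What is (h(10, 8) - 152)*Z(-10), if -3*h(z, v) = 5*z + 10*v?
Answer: 0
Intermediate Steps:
Z(j) = 0 (Z(j) = -sqrt(-2 + 2)/5 = -sqrt(0)/5 = -1/5*0 = 0)
h(z, v) = -10*v/3 - 5*z/3 (h(z, v) = -(5*z + 10*v)/3 = -10*v/3 - 5*z/3)
(h(10, 8) - 152)*Z(-10) = ((-10/3*8 - 5/3*10) - 152)*0 = ((-80/3 - 50/3) - 152)*0 = (-130/3 - 152)*0 = -586/3*0 = 0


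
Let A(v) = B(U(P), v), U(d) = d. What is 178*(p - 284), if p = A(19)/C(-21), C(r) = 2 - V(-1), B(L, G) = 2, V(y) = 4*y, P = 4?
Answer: -151478/3 ≈ -50493.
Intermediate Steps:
C(r) = 6 (C(r) = 2 - 4*(-1) = 2 - 1*(-4) = 2 + 4 = 6)
A(v) = 2
p = ⅓ (p = 2/6 = 2*(⅙) = ⅓ ≈ 0.33333)
178*(p - 284) = 178*(⅓ - 284) = 178*(-851/3) = -151478/3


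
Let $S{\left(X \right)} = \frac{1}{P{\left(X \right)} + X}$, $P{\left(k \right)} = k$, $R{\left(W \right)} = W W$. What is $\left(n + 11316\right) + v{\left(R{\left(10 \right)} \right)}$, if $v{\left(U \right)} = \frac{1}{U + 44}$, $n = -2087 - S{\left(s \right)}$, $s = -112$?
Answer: $\frac{18605687}{2016} \approx 9229.0$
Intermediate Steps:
$R{\left(W \right)} = W^{2}$
$S{\left(X \right)} = \frac{1}{2 X}$ ($S{\left(X \right)} = \frac{1}{X + X} = \frac{1}{2 X}$)
$n = - \frac{467487}{224}$ ($n = -2087 - \frac{1}{2 \left(-112\right)} = -2087 - \frac{1}{2} \left(- \frac{1}{112}\right) = -2087 - - \frac{1}{224} = -2087 + \frac{1}{224} = - \frac{467487}{224} \approx -2087.0$)
$v{\left(U \right)} = \frac{1}{44 + U}$
$\left(n + 11316\right) + v{\left(R{\left(10 \right)} \right)} = \left(- \frac{467487}{224} + 11316\right) + \frac{1}{44 + 10^{2}} = \frac{2067297}{224} + \frac{1}{44 + 100} = \frac{2067297}{224} + \frac{1}{144} = \frac{18605687}{2016}$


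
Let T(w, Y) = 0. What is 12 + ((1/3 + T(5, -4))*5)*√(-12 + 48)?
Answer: 22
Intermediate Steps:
12 + ((1/3 + T(5, -4))*5)*√(-12 + 48) = 12 + ((1/3 + 0)*5)*√(-12 + 48) = 12 + ((⅓ + 0)*5)*√36 = 12 + ((⅓)*5)*6 = 12 + (5/3)*6 = 12 + 10 = 22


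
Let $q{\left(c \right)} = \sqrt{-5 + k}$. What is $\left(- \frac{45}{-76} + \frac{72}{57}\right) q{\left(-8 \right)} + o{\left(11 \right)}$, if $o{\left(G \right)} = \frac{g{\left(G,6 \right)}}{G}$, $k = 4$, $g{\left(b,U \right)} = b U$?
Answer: $6 + \frac{141 i}{76} \approx 6.0 + 1.8553 i$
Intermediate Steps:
$g{\left(b,U \right)} = U b$
$o{\left(G \right)} = 6$ ($o{\left(G \right)} = \frac{6 G}{G} = 6$)
$q{\left(c \right)} = i$ ($q{\left(c \right)} = \sqrt{-5 + 4} = \sqrt{-1} = i$)
$\left(- \frac{45}{-76} + \frac{72}{57}\right) q{\left(-8 \right)} + o{\left(11 \right)} = \left(- \frac{45}{-76} + \frac{72}{57}\right) i + 6 = \left(\left(-45\right) \left(- \frac{1}{76}\right) + 72 \cdot \frac{1}{57}\right) i + 6 = \left(\frac{45}{76} + \frac{24}{19}\right) i + 6 = \frac{141 i}{76} + 6 = 6 + \frac{141 i}{76}$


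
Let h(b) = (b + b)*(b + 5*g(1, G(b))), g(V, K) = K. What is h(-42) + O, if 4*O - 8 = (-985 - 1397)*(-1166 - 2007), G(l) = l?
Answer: 3821383/2 ≈ 1.9107e+6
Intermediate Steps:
h(b) = 12*b² (h(b) = (b + b)*(b + 5*b) = (2*b)*(6*b) = 12*b²)
O = 3779047/2 (O = 2 + ((-985 - 1397)*(-1166 - 2007))/4 = 2 + (-2382*(-3173))/4 = 2 + (¼)*7558086 = 2 + 3779043/2 = 3779047/2 ≈ 1.8895e+6)
h(-42) + O = 12*(-42)² + 3779047/2 = 12*1764 + 3779047/2 = 21168 + 3779047/2 = 3821383/2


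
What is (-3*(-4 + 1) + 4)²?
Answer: 169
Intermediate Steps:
(-3*(-4 + 1) + 4)² = (-3*(-3) + 4)² = (9 + 4)² = 13² = 169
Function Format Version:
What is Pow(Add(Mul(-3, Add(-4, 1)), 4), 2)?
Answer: 169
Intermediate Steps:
Pow(Add(Mul(-3, Add(-4, 1)), 4), 2) = Pow(Add(Mul(-3, -3), 4), 2) = Pow(Add(9, 4), 2) = Pow(13, 2) = 169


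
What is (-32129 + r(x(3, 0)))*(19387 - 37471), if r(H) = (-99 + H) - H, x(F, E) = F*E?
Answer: 582811152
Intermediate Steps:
x(F, E) = E*F
r(H) = -99
(-32129 + r(x(3, 0)))*(19387 - 37471) = (-32129 - 99)*(19387 - 37471) = -32228*(-18084) = 582811152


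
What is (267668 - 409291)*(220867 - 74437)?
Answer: -20737855890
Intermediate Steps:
(267668 - 409291)*(220867 - 74437) = -141623*146430 = -20737855890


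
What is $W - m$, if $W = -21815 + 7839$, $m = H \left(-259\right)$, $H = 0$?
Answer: $-13976$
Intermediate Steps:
$m = 0$ ($m = 0 \left(-259\right) = 0$)
$W = -13976$
$W - m = -13976 - 0 = -13976 + 0 = -13976$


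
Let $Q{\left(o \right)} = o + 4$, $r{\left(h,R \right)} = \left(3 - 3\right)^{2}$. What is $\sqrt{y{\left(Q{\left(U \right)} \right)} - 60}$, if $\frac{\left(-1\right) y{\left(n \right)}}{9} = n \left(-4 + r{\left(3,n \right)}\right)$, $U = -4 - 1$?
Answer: $4 i \sqrt{6} \approx 9.798 i$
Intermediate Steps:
$U = -5$
$r{\left(h,R \right)} = 0$ ($r{\left(h,R \right)} = 0^{2} = 0$)
$Q{\left(o \right)} = 4 + o$
$y{\left(n \right)} = 36 n$ ($y{\left(n \right)} = - 9 n \left(-4 + 0\right) = - 9 n \left(-4\right) = - 9 \left(- 4 n\right) = 36 n$)
$\sqrt{y{\left(Q{\left(U \right)} \right)} - 60} = \sqrt{36 \left(4 - 5\right) - 60} = \sqrt{36 \left(-1\right) - 60} = \sqrt{-36 - 60} = \sqrt{-96} = 4 i \sqrt{6}$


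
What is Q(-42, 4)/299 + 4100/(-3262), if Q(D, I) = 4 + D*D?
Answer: 174666/37513 ≈ 4.6561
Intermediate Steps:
Q(D, I) = 4 + D²
Q(-42, 4)/299 + 4100/(-3262) = (4 + (-42)²)/299 + 4100/(-3262) = (4 + 1764)*(1/299) + 4100*(-1/3262) = 1768*(1/299) - 2050/1631 = 136/23 - 2050/1631 = 174666/37513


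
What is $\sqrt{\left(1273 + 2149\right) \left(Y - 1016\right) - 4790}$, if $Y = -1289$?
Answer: $50 i \sqrt{3157} \approx 2809.4 i$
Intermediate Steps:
$\sqrt{\left(1273 + 2149\right) \left(Y - 1016\right) - 4790} = \sqrt{\left(1273 + 2149\right) \left(-1289 - 1016\right) - 4790} = \sqrt{3422 \left(-2305\right) - 4790} = \sqrt{-7887710 - 4790} = \sqrt{-7892500} = 50 i \sqrt{3157}$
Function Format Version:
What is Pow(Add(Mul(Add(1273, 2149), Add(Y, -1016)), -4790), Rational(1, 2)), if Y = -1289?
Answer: Mul(50, I, Pow(3157, Rational(1, 2))) ≈ Mul(2809.4, I)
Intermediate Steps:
Pow(Add(Mul(Add(1273, 2149), Add(Y, -1016)), -4790), Rational(1, 2)) = Pow(Add(Mul(Add(1273, 2149), Add(-1289, -1016)), -4790), Rational(1, 2)) = Pow(Add(Mul(3422, -2305), -4790), Rational(1, 2)) = Pow(Add(-7887710, -4790), Rational(1, 2)) = Pow(-7892500, Rational(1, 2)) = Mul(50, I, Pow(3157, Rational(1, 2)))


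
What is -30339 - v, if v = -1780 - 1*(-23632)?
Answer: -52191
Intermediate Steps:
v = 21852 (v = -1780 + 23632 = 21852)
-30339 - v = -30339 - 1*21852 = -30339 - 21852 = -52191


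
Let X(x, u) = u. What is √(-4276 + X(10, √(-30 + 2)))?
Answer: √(-4276 + 2*I*√7) ≈ 0.0405 + 65.391*I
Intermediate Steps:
√(-4276 + X(10, √(-30 + 2))) = √(-4276 + √(-30 + 2)) = √(-4276 + √(-28)) = √(-4276 + 2*I*√7)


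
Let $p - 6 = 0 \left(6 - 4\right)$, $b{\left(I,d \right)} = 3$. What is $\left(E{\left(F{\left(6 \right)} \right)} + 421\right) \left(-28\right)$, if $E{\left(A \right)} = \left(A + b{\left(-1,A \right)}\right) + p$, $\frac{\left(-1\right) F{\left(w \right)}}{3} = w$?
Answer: $-11536$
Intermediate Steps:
$F{\left(w \right)} = - 3 w$
$p = 6$ ($p = 6 + 0 \left(6 - 4\right) = 6 + 0 \cdot 2 = 6 + 0 = 6$)
$E{\left(A \right)} = 9 + A$ ($E{\left(A \right)} = \left(A + 3\right) + 6 = \left(3 + A\right) + 6 = 9 + A$)
$\left(E{\left(F{\left(6 \right)} \right)} + 421\right) \left(-28\right) = \left(\left(9 - 18\right) + 421\right) \left(-28\right) = \left(-9 + 421\right) \left(-28\right) = 412 \left(-28\right) = -11536$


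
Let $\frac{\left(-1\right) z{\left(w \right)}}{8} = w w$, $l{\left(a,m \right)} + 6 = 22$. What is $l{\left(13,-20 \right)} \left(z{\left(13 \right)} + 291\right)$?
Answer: $-16976$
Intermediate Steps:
$l{\left(a,m \right)} = 16$ ($l{\left(a,m \right)} = -6 + 22 = 16$)
$z{\left(w \right)} = - 8 w^{2}$ ($z{\left(w \right)} = - 8 w w = - 8 w^{2}$)
$l{\left(13,-20 \right)} \left(z{\left(13 \right)} + 291\right) = 16 \left(- 8 \cdot 13^{2} + 291\right) = 16 \left(\left(-8\right) 169 + 291\right) = 16 \left(-1352 + 291\right) = 16 \left(-1061\right) = -16976$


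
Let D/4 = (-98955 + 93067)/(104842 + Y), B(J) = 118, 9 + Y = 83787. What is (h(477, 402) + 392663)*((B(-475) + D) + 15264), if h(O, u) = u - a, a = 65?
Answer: 57011120509200/9431 ≈ 6.0451e+9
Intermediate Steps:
Y = 83778 (Y = -9 + 83787 = 83778)
D = -5888/47155 (D = 4*((-98955 + 93067)/(104842 + 83778)) = 4*(-5888/188620) = 4*(-5888*1/188620) = 4*(-1472/47155) = -5888/47155 ≈ -0.12486)
h(O, u) = -65 + u (h(O, u) = u - 1*65 = u - 65 = -65 + u)
(h(477, 402) + 392663)*((B(-475) + D) + 15264) = ((-65 + 402) + 392663)*((118 - 5888/47155) + 15264) = (337 + 392663)*(5558402/47155 + 15264) = 393000*(725332322/47155) = 57011120509200/9431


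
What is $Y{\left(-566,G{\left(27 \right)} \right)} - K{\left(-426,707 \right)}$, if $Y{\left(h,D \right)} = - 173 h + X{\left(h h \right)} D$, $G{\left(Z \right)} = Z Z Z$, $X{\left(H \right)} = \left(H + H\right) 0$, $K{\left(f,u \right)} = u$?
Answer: $97211$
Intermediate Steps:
$X{\left(H \right)} = 0$ ($X{\left(H \right)} = 2 H 0 = 0$)
$G{\left(Z \right)} = Z^{3}$ ($G{\left(Z \right)} = Z^{2} Z = Z^{3}$)
$Y{\left(h,D \right)} = - 173 h$ ($Y{\left(h,D \right)} = - 173 h + 0 D = - 173 h + 0 = - 173 h$)
$Y{\left(-566,G{\left(27 \right)} \right)} - K{\left(-426,707 \right)} = \left(-173\right) \left(-566\right) - 707 = 97918 - 707 = 97211$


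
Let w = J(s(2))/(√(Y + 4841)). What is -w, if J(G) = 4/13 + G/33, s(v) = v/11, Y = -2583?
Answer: -739*√2258/5327751 ≈ -0.0065912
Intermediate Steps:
s(v) = v/11 (s(v) = v*(1/11) = v/11)
J(G) = 4/13 + G/33 (J(G) = 4*(1/13) + G*(1/33) = 4/13 + G/33)
w = 739*√2258/5327751 (w = (4/13 + ((1/11)*2)/33)/(√(-2583 + 4841)) = (4/13 + (1/33)*(2/11))/(√2258) = (4/13 + 2/363)*(√2258/2258) = 1478*(√2258/2258)/4719 = 739*√2258/5327751 ≈ 0.0065912)
-w = -739*√2258/5327751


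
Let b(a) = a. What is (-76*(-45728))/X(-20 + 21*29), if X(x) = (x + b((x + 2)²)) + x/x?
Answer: 3475328/349871 ≈ 9.9332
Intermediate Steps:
X(x) = 1 + x + (2 + x)² (X(x) = (x + (x + 2)²) + x/x = (x + (2 + x)²) + 1 = 1 + x + (2 + x)²)
(-76*(-45728))/X(-20 + 21*29) = (-76*(-45728))/(1 + (-20 + 21*29) + (2 + (-20 + 21*29))²) = 3475328/(1 + (-20 + 609) + (2 + (-20 + 609))²) = 3475328/(1 + 589 + (2 + 589)²) = 3475328/(1 + 589 + 591²) = 3475328/(1 + 589 + 349281) = 3475328/349871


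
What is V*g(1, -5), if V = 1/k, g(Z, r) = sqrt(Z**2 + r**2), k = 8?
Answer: sqrt(26)/8 ≈ 0.63738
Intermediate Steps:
V = 1/8 ≈ 0.12500
V*g(1, -5) = sqrt(1**2 + (-5)**2)/8 = sqrt(1 + 25)/8 = sqrt(26)/8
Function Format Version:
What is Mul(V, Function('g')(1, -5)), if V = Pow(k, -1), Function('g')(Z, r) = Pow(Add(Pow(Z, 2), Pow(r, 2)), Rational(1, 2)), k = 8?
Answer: Mul(Rational(1, 8), Pow(26, Rational(1, 2))) ≈ 0.63738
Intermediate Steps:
V = Rational(1, 8) (V = Pow(8, -1) = Rational(1, 8) ≈ 0.12500)
Mul(V, Function('g')(1, -5)) = Mul(Rational(1, 8), Pow(Add(Pow(1, 2), Pow(-5, 2)), Rational(1, 2))) = Mul(Rational(1, 8), Pow(Add(1, 25), Rational(1, 2))) = Mul(Rational(1, 8), Pow(26, Rational(1, 2)))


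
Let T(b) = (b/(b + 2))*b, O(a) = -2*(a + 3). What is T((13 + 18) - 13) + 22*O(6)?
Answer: -1899/5 ≈ -379.80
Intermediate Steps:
O(a) = -6 - 2*a (O(a) = -2*(3 + a) = -6 - 2*a)
T(b) = b**2/(2 + b) (T(b) = (b/(2 + b))*b = b**2/(2 + b))
T((13 + 18) - 13) + 22*O(6) = ((13 + 18) - 13)**2/(2 + ((13 + 18) - 13)) + 22*(-6 - 2*6) = (31 - 13)**2/(2 + (31 - 13)) + 22*(-6 - 12) = 18**2/(2 + 18) + 22*(-18) = 324/20 - 396 = 324*(1/20) - 396 = 81/5 - 396 = -1899/5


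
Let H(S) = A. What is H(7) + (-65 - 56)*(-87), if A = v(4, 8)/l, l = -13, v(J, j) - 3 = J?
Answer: 136844/13 ≈ 10526.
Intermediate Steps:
v(J, j) = 3 + J
A = -7/13 (A = (3 + 4)/(-13) = 7*(-1/13) = -7/13 ≈ -0.53846)
H(S) = -7/13
H(7) + (-65 - 56)*(-87) = -7/13 + (-65 - 56)*(-87) = -7/13 - 121*(-87) = -7/13 + 10527 = 136844/13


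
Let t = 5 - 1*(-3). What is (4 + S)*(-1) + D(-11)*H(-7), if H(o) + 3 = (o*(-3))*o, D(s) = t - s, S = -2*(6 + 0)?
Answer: -2842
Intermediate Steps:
S = -12 (S = -2*6 = -12)
t = 8 (t = 5 + 3 = 8)
D(s) = 8 - s
H(o) = -3 - 3*o**2 (H(o) = -3 + (o*(-3))*o = -3 + (-3*o)*o = -3 - 3*o**2)
(4 + S)*(-1) + D(-11)*H(-7) = (4 - 12)*(-1) + (8 - 1*(-11))*(-3 - 3*(-7)**2) = -8*(-1) + (8 + 11)*(-3 - 3*49) = 8 + 19*(-3 - 147) = 8 + 19*(-150) = 8 - 2850 = -2842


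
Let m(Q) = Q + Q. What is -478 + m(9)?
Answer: -460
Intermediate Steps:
m(Q) = 2*Q
-478 + m(9) = -478 + 2*9 = -478 + 18 = -460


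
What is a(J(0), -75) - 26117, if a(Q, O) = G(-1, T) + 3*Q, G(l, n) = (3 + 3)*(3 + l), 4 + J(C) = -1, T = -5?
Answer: -26120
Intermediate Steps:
J(C) = -5 (J(C) = -4 - 1 = -5)
G(l, n) = 18 + 6*l (G(l, n) = 6*(3 + l) = 18 + 6*l)
a(Q, O) = 12 + 3*Q (a(Q, O) = (18 + 6*(-1)) + 3*Q = (18 - 6) + 3*Q = 12 + 3*Q)
a(J(0), -75) - 26117 = (12 + 3*(-5)) - 26117 = (12 - 15) - 26117 = -3 - 26117 = -26120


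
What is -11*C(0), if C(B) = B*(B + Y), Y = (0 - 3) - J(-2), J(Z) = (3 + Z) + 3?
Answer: 0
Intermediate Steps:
J(Z) = 6 + Z
Y = -7 (Y = (0 - 3) - (6 - 2) = -3 - 1*4 = -3 - 4 = -7)
C(B) = B*(-7 + B) (C(B) = B*(B - 7) = B*(-7 + B))
-11*C(0) = -0*(-7 + 0) = -0*(-7) = -11*0 = 0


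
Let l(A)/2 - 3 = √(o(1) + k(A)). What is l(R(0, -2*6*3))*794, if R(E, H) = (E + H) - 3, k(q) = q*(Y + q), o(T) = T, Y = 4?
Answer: 4764 + 1588*√1366 ≈ 63456.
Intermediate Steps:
k(q) = q*(4 + q)
R(E, H) = -3 + E + H
l(A) = 6 + 2*√(1 + A*(4 + A))
l(R(0, -2*6*3))*794 = (6 + 2*√(1 + (-3 + 0 - 2*6*3)*(4 + (-3 + 0 - 2*6*3))))*794 = (6 + 2*√(1 + (-3 + 0 - 12*3)*(4 + (-3 + 0 - 12*3))))*794 = (6 + 2*√(1 + (-3 + 0 - 36)*(4 + (-3 + 0 - 36))))*794 = (6 + 2*√(1 - 39*(4 - 39)))*794 = (6 + 2*√(1 - 39*(-35)))*794 = (6 + 2*√(1 + 1365))*794 = (6 + 2*√1366)*794 = 4764 + 1588*√1366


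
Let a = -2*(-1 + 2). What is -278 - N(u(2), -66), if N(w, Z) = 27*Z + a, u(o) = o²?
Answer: 1506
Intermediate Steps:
a = -2 (a = -2*1 = -2)
N(w, Z) = -2 + 27*Z (N(w, Z) = 27*Z - 2 = -2 + 27*Z)
-278 - N(u(2), -66) = -278 - (-2 + 27*(-66)) = -278 - (-2 - 1782) = -278 - 1*(-1784) = -278 + 1784 = 1506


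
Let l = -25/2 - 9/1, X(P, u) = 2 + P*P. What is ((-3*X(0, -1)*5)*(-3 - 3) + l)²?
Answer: 100489/4 ≈ 25122.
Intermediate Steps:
X(P, u) = 2 + P²
l = -43/2 (l = -25*½ - 9*1 = -25/2 - 9 = -43/2 ≈ -21.500)
((-3*X(0, -1)*5)*(-3 - 3) + l)² = ((-3*(2 + 0²)*5)*(-3 - 3) - 43/2)² = ((-3*(2 + 0)*5)*(-6) - 43/2)² = ((-3*2*5)*(-6) - 43/2)² = (-6*5*(-6) - 43/2)² = (-30*(-6) - 43/2)² = (180 - 43/2)² = (317/2)² = 100489/4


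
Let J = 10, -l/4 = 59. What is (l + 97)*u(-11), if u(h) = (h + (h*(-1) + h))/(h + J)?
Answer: -1529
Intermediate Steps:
l = -236 (l = -4*59 = -236)
u(h) = h/(10 + h) (u(h) = (h + (h*(-1) + h))/(h + 10) = (h + (-h + h))/(10 + h) = (h + 0)/(10 + h) = h/(10 + h))
(l + 97)*u(-11) = (-236 + 97)*(-11/(10 - 11)) = -(-1529)/(-1) = -(-1529)*(-1) = -139*11 = -1529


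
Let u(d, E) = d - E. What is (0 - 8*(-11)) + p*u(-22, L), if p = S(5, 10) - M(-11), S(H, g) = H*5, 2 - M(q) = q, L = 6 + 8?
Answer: -344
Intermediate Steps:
L = 14
M(q) = 2 - q
S(H, g) = 5*H
p = 12 (p = 5*5 - (2 - 1*(-11)) = 25 - (2 + 11) = 25 - 1*13 = 25 - 13 = 12)
(0 - 8*(-11)) + p*u(-22, L) = (0 - 8*(-11)) + 12*(-22 - 1*14) = (0 + 88) + 12*(-22 - 14) = 88 + 12*(-36) = 88 - 432 = -344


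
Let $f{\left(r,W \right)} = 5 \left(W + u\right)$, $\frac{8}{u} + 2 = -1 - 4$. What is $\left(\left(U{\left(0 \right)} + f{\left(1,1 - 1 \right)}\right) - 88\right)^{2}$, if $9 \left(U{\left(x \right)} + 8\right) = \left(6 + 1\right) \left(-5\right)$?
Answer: $\frac{44262409}{3969} \approx 11152.0$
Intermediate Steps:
$u = - \frac{8}{7}$ ($u = \frac{8}{-2 - 5} = \frac{8}{-7} = 8 \left(- \frac{1}{7}\right) = - \frac{8}{7} \approx -1.1429$)
$U{\left(x \right)} = - \frac{107}{9}$ ($U{\left(x \right)} = -8 + \frac{\left(6 + 1\right) \left(-5\right)}{9} = -8 + \frac{7 \left(-5\right)}{9} = -8 + \frac{1}{9} \left(-35\right) = -8 - \frac{35}{9} = - \frac{107}{9}$)
$f{\left(r,W \right)} = - \frac{40}{7} + 5 W$ ($f{\left(r,W \right)} = 5 \left(W - \frac{8}{7}\right) = 5 \left(- \frac{8}{7} + W\right) = - \frac{40}{7} + 5 W$)
$\left(\left(U{\left(0 \right)} + f{\left(1,1 - 1 \right)}\right) - 88\right)^{2} = \left(\left(- \frac{107}{9} - \left(\frac{40}{7} - 5 \left(1 - 1\right)\right)\right) - 88\right)^{2} = \left(\left(- \frac{107}{9} + \left(- \frac{40}{7} + 5 \cdot 0\right)\right) - 88\right)^{2} = \left(\left(- \frac{107}{9} + \left(- \frac{40}{7} + 0\right)\right) - 88\right)^{2} = \left(\left(- \frac{107}{9} - \frac{40}{7}\right) - 88\right)^{2} = \left(- \frac{1109}{63} - 88\right)^{2} = \left(- \frac{6653}{63}\right)^{2} = \frac{44262409}{3969}$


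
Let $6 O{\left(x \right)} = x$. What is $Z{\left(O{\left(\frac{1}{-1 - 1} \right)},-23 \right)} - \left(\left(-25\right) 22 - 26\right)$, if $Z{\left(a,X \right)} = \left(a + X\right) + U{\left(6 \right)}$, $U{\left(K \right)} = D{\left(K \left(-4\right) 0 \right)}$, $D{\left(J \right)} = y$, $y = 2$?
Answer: $\frac{6659}{12} \approx 554.92$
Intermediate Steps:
$D{\left(J \right)} = 2$
$U{\left(K \right)} = 2$
$O{\left(x \right)} = \frac{x}{6}$
$Z{\left(a,X \right)} = 2 + X + a$ ($Z{\left(a,X \right)} = \left(a + X\right) + 2 = \left(X + a\right) + 2 = 2 + X + a$)
$Z{\left(O{\left(\frac{1}{-1 - 1} \right)},-23 \right)} - \left(\left(-25\right) 22 - 26\right) = \left(2 - 23 + \frac{1}{6 \left(-1 - 1\right)}\right) - \left(\left(-25\right) 22 - 26\right) = \left(2 - 23 + \frac{1}{6 \left(-2\right)}\right) - \left(-550 - 26\right) = \left(2 - 23 + \frac{1}{6} \left(- \frac{1}{2}\right)\right) - -576 = \left(2 - 23 - \frac{1}{12}\right) + 576 = - \frac{253}{12} + 576 = \frac{6659}{12}$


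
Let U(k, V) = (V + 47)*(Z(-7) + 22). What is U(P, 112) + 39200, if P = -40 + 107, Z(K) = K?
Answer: 41585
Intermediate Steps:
P = 67
U(k, V) = 705 + 15*V (U(k, V) = (V + 47)*(-7 + 22) = (47 + V)*15 = 705 + 15*V)
U(P, 112) + 39200 = (705 + 15*112) + 39200 = (705 + 1680) + 39200 = 2385 + 39200 = 41585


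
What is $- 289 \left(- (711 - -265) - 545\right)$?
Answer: $439569$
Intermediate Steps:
$- 289 \left(- (711 - -265) - 545\right) = - 289 \left(- (711 + 265) - 545\right) = - 289 \left(\left(-1\right) 976 - 545\right) = - 289 \left(-976 - 545\right) = \left(-289\right) \left(-1521\right) = 439569$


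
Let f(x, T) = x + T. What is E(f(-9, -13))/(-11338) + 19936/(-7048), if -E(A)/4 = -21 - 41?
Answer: -14236392/4994389 ≈ -2.8505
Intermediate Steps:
f(x, T) = T + x
E(A) = 248 (E(A) = -4*(-21 - 41) = -4*(-62) = 248)
E(f(-9, -13))/(-11338) + 19936/(-7048) = 248/(-11338) + 19936/(-7048) = 248*(-1/11338) + 19936*(-1/7048) = -124/5669 - 2492/881 = -14236392/4994389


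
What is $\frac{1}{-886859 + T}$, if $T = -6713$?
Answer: $- \frac{1}{893572} \approx -1.1191 \cdot 10^{-6}$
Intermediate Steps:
$\frac{1}{-886859 + T} = \frac{1}{-886859 - 6713} = \frac{1}{-893572} = - \frac{1}{893572}$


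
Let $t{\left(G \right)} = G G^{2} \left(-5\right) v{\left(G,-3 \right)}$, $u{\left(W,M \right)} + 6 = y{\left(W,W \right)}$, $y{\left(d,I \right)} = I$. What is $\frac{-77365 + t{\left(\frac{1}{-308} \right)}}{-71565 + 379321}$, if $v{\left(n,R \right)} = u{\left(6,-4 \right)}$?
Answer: $- \frac{77365}{307756} \approx -0.25138$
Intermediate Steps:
$u{\left(W,M \right)} = -6 + W$
$v{\left(n,R \right)} = 0$ ($v{\left(n,R \right)} = -6 + 6 = 0$)
$t{\left(G \right)} = 0$ ($t{\left(G \right)} = G G^{2} \left(-5\right) 0 = G^{3} \left(-5\right) 0 = - 5 G^{3} \cdot 0 = 0$)
$\frac{-77365 + t{\left(\frac{1}{-308} \right)}}{-71565 + 379321} = \frac{-77365 + 0}{-71565 + 379321} = - \frac{77365}{307756}$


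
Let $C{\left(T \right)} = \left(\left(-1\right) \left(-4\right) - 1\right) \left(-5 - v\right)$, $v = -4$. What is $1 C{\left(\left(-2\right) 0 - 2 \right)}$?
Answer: $-3$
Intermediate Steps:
$C{\left(T \right)} = -3$ ($C{\left(T \right)} = \left(\left(-1\right) \left(-4\right) - 1\right) \left(-5 - -4\right) = \left(4 - 1\right) \left(-5 + 4\right) = 3 \left(-1\right) = -3$)
$1 C{\left(\left(-2\right) 0 - 2 \right)} = 1 \left(-3\right) = -3$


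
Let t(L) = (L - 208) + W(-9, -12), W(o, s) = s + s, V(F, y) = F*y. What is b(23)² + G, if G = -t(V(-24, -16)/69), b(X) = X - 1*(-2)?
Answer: 19583/23 ≈ 851.43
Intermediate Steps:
b(X) = 2 + X (b(X) = X + 2 = 2 + X)
W(o, s) = 2*s
t(L) = -232 + L (t(L) = (L - 208) + 2*(-12) = (-208 + L) - 24 = -232 + L)
G = 5208/23 (G = -(-232 - 24*(-16)/69) = -(-232 + 384*(1/69)) = -(-232 + 128/23) = -1*(-5208/23) = 5208/23 ≈ 226.43)
b(23)² + G = (2 + 23)² + 5208/23 = 25² + 5208/23 = 625 + 5208/23 = 19583/23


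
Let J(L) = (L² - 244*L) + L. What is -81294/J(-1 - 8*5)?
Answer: -40647/5822 ≈ -6.9816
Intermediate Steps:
J(L) = L² - 243*L
-81294/J(-1 - 8*5) = -81294*1/((-1 - 8*5)*(-243 + (-1 - 8*5))) = -81294*1/((-1 - 40)*(-243 + (-1 - 40))) = -81294*(-1/(41*(-243 - 41))) = -81294/((-41*(-284))) = -81294/11644 = -81294*1/11644 = -40647/5822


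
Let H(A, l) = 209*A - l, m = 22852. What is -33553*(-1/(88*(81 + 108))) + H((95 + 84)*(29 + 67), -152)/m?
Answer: 15125594353/95018616 ≈ 159.19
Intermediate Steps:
H(A, l) = -l + 209*A
-33553*(-1/(88*(81 + 108))) + H((95 + 84)*(29 + 67), -152)/m = -33553*(-1/(88*(81 + 108))) + (-1*(-152) + 209*((95 + 84)*(29 + 67)))/22852 = -33553/(189*(-88)) + (152 + 209*(179*96))*(1/22852) = -33553/(-16632) + (152 + 209*17184)*(1/22852) = -33553*(-1/16632) + (152 + 3591456)*(1/22852) = 33553/16632 + 3591608*(1/22852) = 33553/16632 + 897902/5713 = 15125594353/95018616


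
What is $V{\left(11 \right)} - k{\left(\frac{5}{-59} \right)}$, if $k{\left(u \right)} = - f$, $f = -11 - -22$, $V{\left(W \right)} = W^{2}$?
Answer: $132$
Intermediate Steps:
$f = 11$ ($f = -11 + 22 = 11$)
$k{\left(u \right)} = -11$ ($k{\left(u \right)} = \left(-1\right) 11 = -11$)
$V{\left(11 \right)} - k{\left(\frac{5}{-59} \right)} = 11^{2} - -11 = 121 + 11 = 132$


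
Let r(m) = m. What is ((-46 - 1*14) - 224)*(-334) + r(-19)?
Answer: 94837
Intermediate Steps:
((-46 - 1*14) - 224)*(-334) + r(-19) = ((-46 - 1*14) - 224)*(-334) - 19 = ((-46 - 14) - 224)*(-334) - 19 = (-60 - 224)*(-334) - 19 = -284*(-334) - 19 = 94856 - 19 = 94837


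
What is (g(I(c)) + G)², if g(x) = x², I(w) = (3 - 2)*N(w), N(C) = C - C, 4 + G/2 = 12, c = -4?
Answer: 256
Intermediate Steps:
G = 16 (G = -8 + 2*12 = -8 + 24 = 16)
N(C) = 0
I(w) = 0 (I(w) = (3 - 2)*0 = 1*0 = 0)
(g(I(c)) + G)² = (0² + 16)² = (0 + 16)² = 16² = 256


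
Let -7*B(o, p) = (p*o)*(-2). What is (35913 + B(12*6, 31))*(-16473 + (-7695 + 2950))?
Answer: -5428731390/7 ≈ -7.7553e+8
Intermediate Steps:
B(o, p) = 2*o*p/7 (B(o, p) = -p*o*(-2)/7 = -o*p*(-2)/7 = -(-2)*o*p/7 = 2*o*p/7)
(35913 + B(12*6, 31))*(-16473 + (-7695 + 2950)) = (35913 + (2/7)*(12*6)*31)*(-16473 + (-7695 + 2950)) = (35913 + (2/7)*72*31)*(-16473 - 4745) = (35913 + 4464/7)*(-21218) = (255855/7)*(-21218) = -5428731390/7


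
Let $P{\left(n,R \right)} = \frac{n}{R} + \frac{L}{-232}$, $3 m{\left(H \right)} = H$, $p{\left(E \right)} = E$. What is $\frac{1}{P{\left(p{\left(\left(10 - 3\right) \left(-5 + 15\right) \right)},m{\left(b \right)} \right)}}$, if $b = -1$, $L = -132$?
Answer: $- \frac{58}{12147} \approx -0.0047748$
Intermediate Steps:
$m{\left(H \right)} = \frac{H}{3}$
$P{\left(n,R \right)} = \frac{33}{58} + \frac{n}{R}$ ($P{\left(n,R \right)} = \frac{n}{R} - \frac{132}{-232} = \frac{n}{R} - - \frac{33}{58} = \frac{n}{R} + \frac{33}{58} = \frac{33}{58} + \frac{n}{R}$)
$\frac{1}{P{\left(p{\left(\left(10 - 3\right) \left(-5 + 15\right) \right)},m{\left(b \right)} \right)}} = \frac{1}{\frac{33}{58} + \frac{\left(10 - 3\right) \left(-5 + 15\right)}{\frac{1}{3} \left(-1\right)}} = \frac{1}{\frac{33}{58} + \frac{7 \cdot 10}{- \frac{1}{3}}} = \frac{1}{\frac{33}{58} + 70 \left(-3\right)} = \frac{1}{\frac{33}{58} - 210} = \frac{1}{- \frac{12147}{58}} = - \frac{58}{12147}$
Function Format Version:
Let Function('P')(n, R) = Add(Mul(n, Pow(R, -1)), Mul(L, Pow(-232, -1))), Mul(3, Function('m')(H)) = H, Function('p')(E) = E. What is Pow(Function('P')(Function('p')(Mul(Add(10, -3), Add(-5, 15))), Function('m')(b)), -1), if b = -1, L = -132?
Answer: Rational(-58, 12147) ≈ -0.0047748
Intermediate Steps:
Function('m')(H) = Mul(Rational(1, 3), H)
Function('P')(n, R) = Add(Rational(33, 58), Mul(n, Pow(R, -1))) (Function('P')(n, R) = Add(Mul(n, Pow(R, -1)), Mul(-132, Pow(-232, -1))) = Add(Mul(n, Pow(R, -1)), Mul(-132, Rational(-1, 232))) = Add(Mul(n, Pow(R, -1)), Rational(33, 58)) = Add(Rational(33, 58), Mul(n, Pow(R, -1))))
Pow(Function('P')(Function('p')(Mul(Add(10, -3), Add(-5, 15))), Function('m')(b)), -1) = Pow(Add(Rational(33, 58), Mul(Mul(Add(10, -3), Add(-5, 15)), Pow(Mul(Rational(1, 3), -1), -1))), -1) = Pow(Add(Rational(33, 58), Mul(Mul(7, 10), Pow(Rational(-1, 3), -1))), -1) = Pow(Add(Rational(33, 58), Mul(70, -3)), -1) = Pow(Add(Rational(33, 58), -210), -1) = Pow(Rational(-12147, 58), -1) = Rational(-58, 12147)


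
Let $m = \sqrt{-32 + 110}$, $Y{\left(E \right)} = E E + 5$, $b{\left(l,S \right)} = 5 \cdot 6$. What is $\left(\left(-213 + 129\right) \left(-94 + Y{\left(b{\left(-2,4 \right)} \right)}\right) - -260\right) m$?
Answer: $- 67864 \sqrt{78} \approx -5.9936 \cdot 10^{5}$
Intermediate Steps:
$b{\left(l,S \right)} = 30$
$Y{\left(E \right)} = 5 + E^{2}$ ($Y{\left(E \right)} = E^{2} + 5 = 5 + E^{2}$)
$m = \sqrt{78} \approx 8.8318$
$\left(\left(-213 + 129\right) \left(-94 + Y{\left(b{\left(-2,4 \right)} \right)}\right) - -260\right) m = \left(\left(-213 + 129\right) \left(-94 + \left(5 + 30^{2}\right)\right) - -260\right) \sqrt{78} = \left(- 84 \left(-94 + \left(5 + 900\right)\right) + 260\right) \sqrt{78} = \left(- 84 \left(-94 + 905\right) + 260\right) \sqrt{78} = \left(\left(-84\right) 811 + 260\right) \sqrt{78} = \left(-68124 + 260\right) \sqrt{78} = - 67864 \sqrt{78}$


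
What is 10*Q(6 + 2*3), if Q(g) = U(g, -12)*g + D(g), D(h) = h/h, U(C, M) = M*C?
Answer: -17270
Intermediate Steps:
U(C, M) = C*M
D(h) = 1
Q(g) = 1 - 12*g² (Q(g) = (g*(-12))*g + 1 = (-12*g)*g + 1 = -12*g² + 1 = 1 - 12*g²)
10*Q(6 + 2*3) = 10*(1 - 12*(6 + 2*3)²) = 10*(1 - 12*(6 + 6)²) = 10*(1 - 12*12²) = 10*(1 - 12*144) = 10*(1 - 1728) = 10*(-1727) = -17270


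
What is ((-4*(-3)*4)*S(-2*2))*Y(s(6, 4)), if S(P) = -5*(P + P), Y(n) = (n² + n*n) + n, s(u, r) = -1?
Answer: 1920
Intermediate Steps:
Y(n) = n + 2*n² (Y(n) = (n² + n²) + n = 2*n² + n = n + 2*n²)
S(P) = -10*P
((-4*(-3)*4)*S(-2*2))*Y(s(6, 4)) = ((-4*(-3)*4)*(-(-20)*2))*(-(1 + 2*(-1))) = ((12*4)*(-10*(-4)))*(-(1 - 2)) = (48*40)*(-1*(-1)) = 1920*1 = 1920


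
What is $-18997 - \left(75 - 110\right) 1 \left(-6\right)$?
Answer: $-19207$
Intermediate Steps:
$-18997 - \left(75 - 110\right) 1 \left(-6\right) = -18997 - \left(-35\right) \left(-6\right) = -18997 - 210 = -19207$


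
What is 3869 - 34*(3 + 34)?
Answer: 2611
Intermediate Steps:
3869 - 34*(3 + 34) = 3869 - 34*37 = 3869 - 1258 = 2611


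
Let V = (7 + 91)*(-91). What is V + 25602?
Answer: 16684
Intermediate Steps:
V = -8918 (V = 98*(-91) = -8918)
V + 25602 = -8918 + 25602 = 16684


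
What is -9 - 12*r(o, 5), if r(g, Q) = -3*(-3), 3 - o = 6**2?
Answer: -117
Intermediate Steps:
o = -33 (o = 3 - 1*6**2 = 3 - 1*36 = 3 - 36 = -33)
r(g, Q) = 9
-9 - 12*r(o, 5) = -9 - 12*9 = -9 - 108 = -117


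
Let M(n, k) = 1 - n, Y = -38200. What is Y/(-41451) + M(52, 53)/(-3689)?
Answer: 8413753/8994867 ≈ 0.93540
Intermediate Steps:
Y/(-41451) + M(52, 53)/(-3689) = -38200/(-41451) + (1 - 1*52)/(-3689) = -38200*(-1/41451) + (1 - 52)*(-1/3689) = 38200/41451 - 51*(-1/3689) = 38200/41451 + 3/217 = 8413753/8994867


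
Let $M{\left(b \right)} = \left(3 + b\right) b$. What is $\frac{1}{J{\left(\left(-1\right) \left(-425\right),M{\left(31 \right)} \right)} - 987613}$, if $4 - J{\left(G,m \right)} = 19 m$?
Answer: $- \frac{1}{1007635} \approx -9.9242 \cdot 10^{-7}$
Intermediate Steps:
$M{\left(b \right)} = b \left(3 + b\right)$
$J{\left(G,m \right)} = 4 - 19 m$
$\frac{1}{J{\left(\left(-1\right) \left(-425\right),M{\left(31 \right)} \right)} - 987613} = \frac{1}{\left(4 - 19 \cdot 31 \left(3 + 31\right)\right) - 987613} = \frac{1}{\left(4 - 19 \cdot 31 \cdot 34\right) - 987613} = \frac{1}{\left(4 - 20026\right) - 987613} = \frac{1}{-20022 - 987613} = \frac{1}{-1007635} = - \frac{1}{1007635}$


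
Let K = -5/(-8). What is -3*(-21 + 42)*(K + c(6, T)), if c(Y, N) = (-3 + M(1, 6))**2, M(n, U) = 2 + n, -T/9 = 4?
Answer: -315/8 ≈ -39.375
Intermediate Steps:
T = -36 (T = -9*4 = -36)
K = 5/8 (K = -5*(-1/8) = 5/8 ≈ 0.62500)
c(Y, N) = 0 (c(Y, N) = (-3 + (2 + 1))**2 = (-3 + 3)**2 = 0**2 = 0)
-3*(-21 + 42)*(K + c(6, T)) = -3*(-21 + 42)*(5/8 + 0) = -63*5/8 = -3*105/8 = -315/8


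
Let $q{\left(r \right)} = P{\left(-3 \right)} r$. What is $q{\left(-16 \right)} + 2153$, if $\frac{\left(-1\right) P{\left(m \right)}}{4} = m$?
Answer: $1961$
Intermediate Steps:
$P{\left(m \right)} = - 4 m$
$q{\left(r \right)} = 12 r$ ($q{\left(r \right)} = \left(-4\right) \left(-3\right) r = 12 r$)
$q{\left(-16 \right)} + 2153 = 12 \left(-16\right) + 2153 = -192 + 2153 = 1961$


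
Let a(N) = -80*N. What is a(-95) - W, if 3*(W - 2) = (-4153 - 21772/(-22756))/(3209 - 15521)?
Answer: 266089298603/35021484 ≈ 7597.9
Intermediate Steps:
W = 73979797/35021484 (W = 2 + ((-4153 - 21772/(-22756))/(3209 - 15521))/3 = 2 + ((-4153 - 21772*(-1/22756))/(-12312))/3 = 2 + ((-4153 + 5443/5689)*(-1/12312))/3 = 2 + (-23620974/5689*(-1/12312))/3 = 2 + (1/3)*(3936829/11673828) = 2 + 3936829/35021484 = 73979797/35021484 ≈ 2.1124)
a(-95) - W = -80*(-95) - 1*73979797/35021484 = 7600 - 73979797/35021484 = 266089298603/35021484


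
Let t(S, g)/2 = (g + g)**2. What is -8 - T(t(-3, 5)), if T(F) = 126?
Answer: -134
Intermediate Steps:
t(S, g) = 8*g**2 (t(S, g) = 2*(g + g)**2 = 2*(2*g)**2 = 2*(4*g**2) = 8*g**2)
-8 - T(t(-3, 5)) = -8 - 1*126 = -8 - 126 = -134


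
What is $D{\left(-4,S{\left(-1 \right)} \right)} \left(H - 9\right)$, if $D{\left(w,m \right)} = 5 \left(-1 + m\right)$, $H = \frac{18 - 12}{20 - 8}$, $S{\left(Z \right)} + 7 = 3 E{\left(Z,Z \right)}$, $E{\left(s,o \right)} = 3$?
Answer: $- \frac{85}{2} \approx -42.5$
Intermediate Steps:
$S{\left(Z \right)} = 2$ ($S{\left(Z \right)} = -7 + 3 \cdot 3 = -7 + 9 = 2$)
$H = \frac{1}{2}$ ($H = \frac{6}{12} = 6 \cdot \frac{1}{12} = \frac{1}{2} \approx 0.5$)
$D{\left(w,m \right)} = -5 + 5 m$
$D{\left(-4,S{\left(-1 \right)} \right)} \left(H - 9\right) = \left(-5 + 5 \cdot 2\right) \left(\frac{1}{2} - 9\right) = \left(-5 + 10\right) \left(- \frac{17}{2}\right) = 5 \left(- \frac{17}{2}\right) = - \frac{85}{2}$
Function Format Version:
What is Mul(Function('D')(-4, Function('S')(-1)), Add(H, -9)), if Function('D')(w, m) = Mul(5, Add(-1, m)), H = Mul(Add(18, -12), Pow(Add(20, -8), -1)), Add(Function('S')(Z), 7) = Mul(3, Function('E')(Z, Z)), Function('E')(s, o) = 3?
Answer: Rational(-85, 2) ≈ -42.500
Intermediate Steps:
Function('S')(Z) = 2 (Function('S')(Z) = Add(-7, Mul(3, 3)) = Add(-7, 9) = 2)
H = Rational(1, 2) (H = Mul(6, Pow(12, -1)) = Mul(6, Rational(1, 12)) = Rational(1, 2) ≈ 0.50000)
Function('D')(w, m) = Add(-5, Mul(5, m))
Mul(Function('D')(-4, Function('S')(-1)), Add(H, -9)) = Mul(Add(-5, Mul(5, 2)), Add(Rational(1, 2), -9)) = Mul(Add(-5, 10), Rational(-17, 2)) = Mul(5, Rational(-17, 2)) = Rational(-85, 2)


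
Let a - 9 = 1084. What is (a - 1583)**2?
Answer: 240100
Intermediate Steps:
a = 1093 (a = 9 + 1084 = 1093)
(a - 1583)**2 = (1093 - 1583)**2 = (-490)**2 = 240100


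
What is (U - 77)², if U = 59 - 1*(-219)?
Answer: 40401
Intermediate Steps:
U = 278 (U = 59 + 219 = 278)
(U - 77)² = (278 - 77)² = 201² = 40401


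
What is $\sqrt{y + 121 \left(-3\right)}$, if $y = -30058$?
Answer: $i \sqrt{30421} \approx 174.42 i$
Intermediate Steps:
$\sqrt{y + 121 \left(-3\right)} = \sqrt{-30058 + 121 \left(-3\right)} = \sqrt{-30058 - 363} = \sqrt{-30421} = i \sqrt{30421}$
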